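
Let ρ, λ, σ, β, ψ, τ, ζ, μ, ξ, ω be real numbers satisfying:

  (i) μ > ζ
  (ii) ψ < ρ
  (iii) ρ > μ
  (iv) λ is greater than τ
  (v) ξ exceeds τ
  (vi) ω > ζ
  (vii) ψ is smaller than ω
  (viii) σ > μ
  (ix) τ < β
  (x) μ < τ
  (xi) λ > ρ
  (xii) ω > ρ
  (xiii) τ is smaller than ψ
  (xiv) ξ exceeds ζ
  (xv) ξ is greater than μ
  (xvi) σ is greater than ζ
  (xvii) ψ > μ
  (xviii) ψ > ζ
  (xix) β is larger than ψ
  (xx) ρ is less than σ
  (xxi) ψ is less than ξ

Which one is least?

ζ

μ is not least since ζ < μ; τ is not least since μ < τ; ψ is not least since μ < ψ; ρ is not least since ψ < ρ; ξ is not least since ζ < ξ; σ is not least since ρ < σ; β is not least since ψ < β; ω is not least since ζ < ω; λ is not least since ρ < λ.
Only ζ has nothing below it, so ζ is the least.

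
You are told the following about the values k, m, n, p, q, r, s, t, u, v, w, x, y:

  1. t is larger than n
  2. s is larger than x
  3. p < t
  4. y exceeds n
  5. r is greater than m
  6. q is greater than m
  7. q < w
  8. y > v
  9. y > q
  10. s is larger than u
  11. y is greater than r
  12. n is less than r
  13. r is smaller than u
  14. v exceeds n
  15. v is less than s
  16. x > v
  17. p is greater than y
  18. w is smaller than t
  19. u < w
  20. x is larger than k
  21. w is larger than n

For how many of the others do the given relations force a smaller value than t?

9

The elements the relations force below t are n, m, v, r, q, u, w, y, p — no chain reaches any other.
That is 9.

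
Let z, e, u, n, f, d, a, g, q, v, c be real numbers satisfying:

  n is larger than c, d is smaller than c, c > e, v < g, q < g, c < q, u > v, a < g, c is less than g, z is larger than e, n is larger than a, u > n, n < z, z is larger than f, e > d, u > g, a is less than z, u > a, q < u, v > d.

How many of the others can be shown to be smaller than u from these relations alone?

8

Directly below u: a, v, q, n, g.
One step further: d, c (7 so far).
One step further: e (8 so far).
Nothing else is reachable below u; 8 in all.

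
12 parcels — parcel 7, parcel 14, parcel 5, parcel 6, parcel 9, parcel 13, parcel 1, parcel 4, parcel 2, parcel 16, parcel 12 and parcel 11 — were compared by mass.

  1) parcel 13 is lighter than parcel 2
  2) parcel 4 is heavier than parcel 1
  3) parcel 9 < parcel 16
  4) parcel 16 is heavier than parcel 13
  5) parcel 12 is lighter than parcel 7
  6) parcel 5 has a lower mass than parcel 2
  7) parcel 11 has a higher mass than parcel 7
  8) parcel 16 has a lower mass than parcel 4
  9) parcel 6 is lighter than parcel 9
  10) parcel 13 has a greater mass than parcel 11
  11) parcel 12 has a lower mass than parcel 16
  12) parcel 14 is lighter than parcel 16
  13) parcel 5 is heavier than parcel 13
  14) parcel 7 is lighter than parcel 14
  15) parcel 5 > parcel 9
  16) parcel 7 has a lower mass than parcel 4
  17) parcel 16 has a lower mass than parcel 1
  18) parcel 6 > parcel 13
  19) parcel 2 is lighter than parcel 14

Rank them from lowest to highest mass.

The consecutive links are each given: parcel 12 < parcel 7; parcel 7 < parcel 11; parcel 11 < parcel 13; parcel 13 < parcel 6; parcel 6 < parcel 9; parcel 9 < parcel 5; parcel 5 < parcel 2; parcel 2 < parcel 14; parcel 14 < parcel 16; parcel 16 < parcel 1; parcel 1 < parcel 4.

parcel 12 < parcel 7 < parcel 11 < parcel 13 < parcel 6 < parcel 9 < parcel 5 < parcel 2 < parcel 14 < parcel 16 < parcel 1 < parcel 4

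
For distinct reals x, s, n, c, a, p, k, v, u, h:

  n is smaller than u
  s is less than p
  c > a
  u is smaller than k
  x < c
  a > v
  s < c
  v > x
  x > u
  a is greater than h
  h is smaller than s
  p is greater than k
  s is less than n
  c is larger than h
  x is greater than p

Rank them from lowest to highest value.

Each adjacent pair is fixed by a given relation: h < s; s < n; n < u; u < k; k < p; p < x; x < v; v < a; a < c. Chaining them end to end gives the full order.

h < s < n < u < k < p < x < v < a < c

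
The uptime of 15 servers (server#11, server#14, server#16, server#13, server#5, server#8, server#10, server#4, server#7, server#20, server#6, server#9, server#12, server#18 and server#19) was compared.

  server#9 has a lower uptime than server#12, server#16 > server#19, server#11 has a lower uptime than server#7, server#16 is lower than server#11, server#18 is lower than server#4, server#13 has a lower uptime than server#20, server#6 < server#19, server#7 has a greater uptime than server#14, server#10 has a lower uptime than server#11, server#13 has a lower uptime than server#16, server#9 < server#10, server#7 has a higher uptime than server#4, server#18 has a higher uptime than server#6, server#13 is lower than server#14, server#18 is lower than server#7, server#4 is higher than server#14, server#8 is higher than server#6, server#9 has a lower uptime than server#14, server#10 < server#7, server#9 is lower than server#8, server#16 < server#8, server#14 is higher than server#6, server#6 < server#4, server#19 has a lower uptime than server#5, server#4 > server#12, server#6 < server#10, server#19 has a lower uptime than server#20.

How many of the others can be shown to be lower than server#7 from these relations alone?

11

The elements the relations force below server#7 are server#9, server#6, server#10, server#13, server#19, server#12, server#14, server#16, server#11, server#18, server#4 — no chain reaches any other.
That is 11.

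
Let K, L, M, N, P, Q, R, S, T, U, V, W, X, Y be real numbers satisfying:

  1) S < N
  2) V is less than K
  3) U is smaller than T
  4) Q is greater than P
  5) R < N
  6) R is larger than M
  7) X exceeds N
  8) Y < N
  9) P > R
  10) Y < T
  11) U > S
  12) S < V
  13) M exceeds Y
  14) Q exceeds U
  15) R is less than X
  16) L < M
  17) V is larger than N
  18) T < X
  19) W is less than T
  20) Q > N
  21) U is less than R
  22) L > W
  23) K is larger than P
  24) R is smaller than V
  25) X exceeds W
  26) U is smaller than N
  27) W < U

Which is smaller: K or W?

Chaining the given relations: W < L < M < R < N < V < K.
So W < K; W is the smaller of the two.

W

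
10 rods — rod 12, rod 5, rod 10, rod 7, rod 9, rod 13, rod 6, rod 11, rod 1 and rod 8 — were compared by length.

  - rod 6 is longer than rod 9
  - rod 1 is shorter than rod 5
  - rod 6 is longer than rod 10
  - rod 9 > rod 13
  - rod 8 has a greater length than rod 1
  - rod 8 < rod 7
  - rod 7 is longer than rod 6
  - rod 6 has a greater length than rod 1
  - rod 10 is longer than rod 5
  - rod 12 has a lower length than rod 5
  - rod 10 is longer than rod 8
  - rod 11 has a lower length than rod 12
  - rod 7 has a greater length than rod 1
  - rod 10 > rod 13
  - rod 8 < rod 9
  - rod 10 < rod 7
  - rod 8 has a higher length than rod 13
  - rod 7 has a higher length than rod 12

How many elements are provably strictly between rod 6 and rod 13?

3

The relations place rod 13 below rod 6. An element lies strictly between them when it is forced above rod 13 and also forced below rod 6.
Above rod 13: {rod 8, rod 9, rod 10, rod 7}. Below rod 6: {rod 11, rod 12, rod 1, rod 5, rod 8, rod 9, rod 10}.
Intersection: {rod 8, rod 9, rod 10} — 3.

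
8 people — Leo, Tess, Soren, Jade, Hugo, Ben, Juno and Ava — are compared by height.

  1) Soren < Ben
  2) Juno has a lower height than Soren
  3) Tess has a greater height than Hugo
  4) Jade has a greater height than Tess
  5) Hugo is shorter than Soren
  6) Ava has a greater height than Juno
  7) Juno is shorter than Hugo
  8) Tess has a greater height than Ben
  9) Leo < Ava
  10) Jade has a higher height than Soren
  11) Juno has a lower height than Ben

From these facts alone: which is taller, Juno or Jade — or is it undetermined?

Chaining the given relations: Juno < Hugo < Soren < Ben < Tess < Jade.
So Jade is taller.

Jade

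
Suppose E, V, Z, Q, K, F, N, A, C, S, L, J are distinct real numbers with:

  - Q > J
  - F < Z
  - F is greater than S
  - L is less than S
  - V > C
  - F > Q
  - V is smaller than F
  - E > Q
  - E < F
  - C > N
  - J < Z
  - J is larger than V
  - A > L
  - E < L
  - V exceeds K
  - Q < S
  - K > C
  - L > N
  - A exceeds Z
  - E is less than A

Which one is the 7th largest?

Chaining the given pairs: N < C < K < V < J < Q < E < L < S < F < Z < A.
Counting 7 from the largest end gives Q.

Q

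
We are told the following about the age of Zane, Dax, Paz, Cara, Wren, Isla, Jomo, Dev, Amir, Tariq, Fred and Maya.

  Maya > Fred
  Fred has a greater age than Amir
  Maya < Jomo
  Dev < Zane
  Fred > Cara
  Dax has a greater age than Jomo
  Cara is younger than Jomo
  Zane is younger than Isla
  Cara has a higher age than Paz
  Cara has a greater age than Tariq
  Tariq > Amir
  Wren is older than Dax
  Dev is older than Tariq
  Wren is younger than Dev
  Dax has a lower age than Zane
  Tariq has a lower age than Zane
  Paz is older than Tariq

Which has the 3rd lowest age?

Chaining the given pairs: Amir < Tariq < Paz < Cara < Fred < Maya < Jomo < Dax < Wren < Dev < Zane < Isla.
Counting 3 from the smallest end gives Paz.

Paz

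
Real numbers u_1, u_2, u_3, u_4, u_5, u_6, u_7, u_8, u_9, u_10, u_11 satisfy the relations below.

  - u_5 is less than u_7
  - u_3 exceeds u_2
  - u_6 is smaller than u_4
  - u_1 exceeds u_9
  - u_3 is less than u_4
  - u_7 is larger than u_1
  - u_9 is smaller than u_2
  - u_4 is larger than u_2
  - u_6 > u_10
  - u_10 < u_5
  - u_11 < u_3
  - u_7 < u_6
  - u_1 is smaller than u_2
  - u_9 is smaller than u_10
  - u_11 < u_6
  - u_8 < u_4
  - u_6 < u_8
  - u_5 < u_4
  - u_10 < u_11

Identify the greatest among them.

u_9 is not greatest since u_9 < u_1; u_10 is not greatest since u_10 < u_5; u_1 is not greatest since u_1 < u_7; u_5 is not greatest since u_5 < u_7; u_7 is not greatest since u_7 < u_6; u_11 is not greatest since u_11 < u_6; u_2 is not greatest since u_2 < u_4; u_6 is not greatest since u_6 < u_4; u_8 is not greatest since u_8 < u_4; u_3 is not greatest since u_3 < u_4.
Only u_4 has nothing above it, so u_4 is the greatest.

u_4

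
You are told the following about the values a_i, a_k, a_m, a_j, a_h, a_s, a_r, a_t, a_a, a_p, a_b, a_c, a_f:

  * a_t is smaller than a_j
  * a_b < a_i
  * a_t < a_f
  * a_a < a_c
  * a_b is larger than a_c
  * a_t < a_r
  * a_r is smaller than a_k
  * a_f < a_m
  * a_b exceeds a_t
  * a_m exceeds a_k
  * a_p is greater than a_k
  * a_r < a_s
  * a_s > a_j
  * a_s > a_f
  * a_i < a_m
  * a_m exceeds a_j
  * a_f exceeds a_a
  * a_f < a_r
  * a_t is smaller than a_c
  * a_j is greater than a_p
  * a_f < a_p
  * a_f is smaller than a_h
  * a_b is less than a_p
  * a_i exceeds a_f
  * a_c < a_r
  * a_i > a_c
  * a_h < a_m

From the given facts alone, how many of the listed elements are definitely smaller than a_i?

5

Directly below a_i: a_c, a_b, a_f.
One step further: a_t, a_a (5 so far).
No other element is forced below a_i by the given relations, so the count is 5.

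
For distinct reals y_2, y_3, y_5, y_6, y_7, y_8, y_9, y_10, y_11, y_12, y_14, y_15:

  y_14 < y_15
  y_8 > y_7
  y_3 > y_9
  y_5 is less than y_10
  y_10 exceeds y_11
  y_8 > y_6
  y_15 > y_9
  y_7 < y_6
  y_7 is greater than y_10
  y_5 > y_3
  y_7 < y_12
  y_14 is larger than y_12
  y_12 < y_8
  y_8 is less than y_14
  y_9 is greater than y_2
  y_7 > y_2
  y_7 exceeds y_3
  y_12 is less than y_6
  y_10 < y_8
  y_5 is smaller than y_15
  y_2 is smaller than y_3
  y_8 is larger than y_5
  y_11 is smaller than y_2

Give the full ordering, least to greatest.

y_11 < y_2 < y_9 < y_3 < y_5 < y_10 < y_7 < y_12 < y_6 < y_8 < y_14 < y_15

Each adjacent pair is fixed by a given relation: y_11 < y_2; y_2 < y_9; y_9 < y_3; y_3 < y_5; y_5 < y_10; y_10 < y_7; y_7 < y_12; y_12 < y_6; y_6 < y_8; y_8 < y_14; y_14 < y_15. Chaining them end to end gives the full order.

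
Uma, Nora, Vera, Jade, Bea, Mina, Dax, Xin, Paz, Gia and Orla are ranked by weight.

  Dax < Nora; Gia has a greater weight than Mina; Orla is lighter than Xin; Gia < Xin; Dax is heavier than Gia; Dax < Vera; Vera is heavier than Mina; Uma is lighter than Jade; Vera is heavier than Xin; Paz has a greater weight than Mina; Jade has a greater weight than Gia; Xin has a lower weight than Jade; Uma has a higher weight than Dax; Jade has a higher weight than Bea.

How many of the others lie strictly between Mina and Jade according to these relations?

The relations place Mina below Jade. An element lies strictly between them when it is forced above Mina and also forced below Jade.
Above Mina: {Gia, Xin, Dax, Uma, Paz, Vera, Nora}. Below Jade: {Orla, Bea, Gia, Xin, Dax, Uma}.
Intersection: {Gia, Xin, Dax, Uma} — 4.

4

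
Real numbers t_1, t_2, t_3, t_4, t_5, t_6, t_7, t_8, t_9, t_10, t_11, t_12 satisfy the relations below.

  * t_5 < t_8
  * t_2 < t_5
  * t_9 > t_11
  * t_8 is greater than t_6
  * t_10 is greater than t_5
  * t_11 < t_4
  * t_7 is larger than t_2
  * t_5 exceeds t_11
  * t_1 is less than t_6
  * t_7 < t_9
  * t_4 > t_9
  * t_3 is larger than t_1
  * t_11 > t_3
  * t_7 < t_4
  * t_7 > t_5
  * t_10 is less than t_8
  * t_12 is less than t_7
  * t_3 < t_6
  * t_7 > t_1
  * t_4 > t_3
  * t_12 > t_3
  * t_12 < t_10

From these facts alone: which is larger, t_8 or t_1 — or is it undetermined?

Link the given pairs in sequence: t_1 < t_3; t_3 < t_11; t_11 < t_5; t_5 < t_8.
Chaining these gives t_1 < t_3 < t_11 < t_5 < t_8.
So t_8 is larger.

t_8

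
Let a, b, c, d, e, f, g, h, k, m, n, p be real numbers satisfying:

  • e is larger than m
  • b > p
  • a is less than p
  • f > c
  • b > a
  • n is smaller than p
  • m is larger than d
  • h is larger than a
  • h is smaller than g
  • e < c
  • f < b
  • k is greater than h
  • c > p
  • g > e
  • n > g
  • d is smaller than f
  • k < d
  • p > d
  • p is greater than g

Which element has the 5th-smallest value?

The consecutive relations fix a unique order: a < h < k < d < m < e < g < n < p < c < f < b.
Counting 5 from the smallest end gives m.

m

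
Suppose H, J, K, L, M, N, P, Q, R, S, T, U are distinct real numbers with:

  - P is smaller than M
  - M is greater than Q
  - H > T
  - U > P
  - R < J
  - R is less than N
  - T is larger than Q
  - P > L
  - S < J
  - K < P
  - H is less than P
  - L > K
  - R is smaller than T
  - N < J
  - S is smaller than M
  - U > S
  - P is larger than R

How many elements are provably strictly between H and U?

1

Chaining upward from H reaches: P, M.
Chaining downward from U reaches: Q, S, K, R, T, L, P.
Strictly between H and U are those in both lists: P — 1 element.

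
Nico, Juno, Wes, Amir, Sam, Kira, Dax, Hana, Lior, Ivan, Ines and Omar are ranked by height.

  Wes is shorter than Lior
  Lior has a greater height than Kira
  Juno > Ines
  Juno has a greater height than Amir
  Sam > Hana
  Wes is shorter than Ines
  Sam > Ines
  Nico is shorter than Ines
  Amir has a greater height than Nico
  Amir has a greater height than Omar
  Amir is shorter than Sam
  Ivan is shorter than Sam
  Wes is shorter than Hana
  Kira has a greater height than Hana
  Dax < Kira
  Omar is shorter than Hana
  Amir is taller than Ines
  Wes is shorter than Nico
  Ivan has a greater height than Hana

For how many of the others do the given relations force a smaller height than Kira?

4

From Kira the given relations immediately reach Dax, Hana.
From those, Wes, Omar — 4 in total.
Nothing else is reachable below Kira; 4 in all.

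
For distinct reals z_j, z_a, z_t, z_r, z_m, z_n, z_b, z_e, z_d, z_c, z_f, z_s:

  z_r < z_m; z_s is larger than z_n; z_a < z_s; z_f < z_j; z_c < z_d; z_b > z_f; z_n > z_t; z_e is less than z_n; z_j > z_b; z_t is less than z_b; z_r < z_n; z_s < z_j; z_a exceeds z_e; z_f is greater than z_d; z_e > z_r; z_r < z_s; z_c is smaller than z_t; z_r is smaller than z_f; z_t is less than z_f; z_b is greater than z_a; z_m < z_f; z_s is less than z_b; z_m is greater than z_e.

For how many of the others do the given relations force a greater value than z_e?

From z_e the given relations immediately reach z_n, z_a, z_m.
From those, z_s, z_f, z_b — 6 in total.
From those, z_j — 7 in total.
Nothing else is reachable above z_e; 7 in all.

7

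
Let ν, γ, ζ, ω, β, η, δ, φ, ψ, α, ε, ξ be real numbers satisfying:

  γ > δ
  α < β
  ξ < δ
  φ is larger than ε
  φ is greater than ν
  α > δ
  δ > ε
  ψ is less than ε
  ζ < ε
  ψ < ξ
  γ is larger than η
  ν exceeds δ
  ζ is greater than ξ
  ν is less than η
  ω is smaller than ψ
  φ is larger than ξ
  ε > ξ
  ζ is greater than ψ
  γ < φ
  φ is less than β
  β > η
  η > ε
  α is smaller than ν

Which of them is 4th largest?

Piecing the relations together gives one ordering: ω < ψ < ξ < ζ < ε < δ < α < ν < η < γ < φ < β.
Counting 4 from the largest end gives η.

η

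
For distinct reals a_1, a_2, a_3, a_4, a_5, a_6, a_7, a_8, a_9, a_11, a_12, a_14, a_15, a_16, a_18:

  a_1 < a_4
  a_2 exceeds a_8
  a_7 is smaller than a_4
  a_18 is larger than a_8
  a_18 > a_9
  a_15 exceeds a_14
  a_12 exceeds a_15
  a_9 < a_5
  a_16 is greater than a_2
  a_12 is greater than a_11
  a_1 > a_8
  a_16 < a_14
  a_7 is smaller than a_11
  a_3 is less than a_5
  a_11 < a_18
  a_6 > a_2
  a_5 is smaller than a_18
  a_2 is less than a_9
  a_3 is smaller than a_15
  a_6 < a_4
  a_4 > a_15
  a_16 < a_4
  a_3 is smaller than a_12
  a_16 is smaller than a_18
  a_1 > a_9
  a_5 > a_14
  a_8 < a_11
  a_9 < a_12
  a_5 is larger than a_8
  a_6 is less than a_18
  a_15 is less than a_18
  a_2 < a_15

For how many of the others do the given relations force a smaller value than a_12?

9

The elements the relations force below a_12 are a_8, a_2, a_7, a_16, a_9, a_3, a_11, a_14, a_15 — no chain reaches any other.
That is 9.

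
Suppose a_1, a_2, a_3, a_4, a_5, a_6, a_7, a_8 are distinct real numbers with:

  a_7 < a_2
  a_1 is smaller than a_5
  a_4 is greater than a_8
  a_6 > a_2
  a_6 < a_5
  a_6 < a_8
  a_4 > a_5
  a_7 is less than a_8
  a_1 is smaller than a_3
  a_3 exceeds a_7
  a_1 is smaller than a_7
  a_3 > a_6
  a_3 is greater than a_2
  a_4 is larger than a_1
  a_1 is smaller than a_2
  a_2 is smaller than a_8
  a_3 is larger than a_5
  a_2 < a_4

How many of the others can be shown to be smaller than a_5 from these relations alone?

Directly below a_5: a_1, a_6.
One step further: a_2 (3 so far).
One step further: a_7 (4 so far).
Nothing else is reachable below a_5; 4 in all.

4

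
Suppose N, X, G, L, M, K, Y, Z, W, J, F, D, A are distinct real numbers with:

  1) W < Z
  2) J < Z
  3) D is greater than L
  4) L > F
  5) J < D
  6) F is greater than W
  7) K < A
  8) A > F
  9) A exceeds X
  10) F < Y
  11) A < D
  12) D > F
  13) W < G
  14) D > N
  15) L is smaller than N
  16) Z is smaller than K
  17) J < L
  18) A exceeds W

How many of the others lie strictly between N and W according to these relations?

The relations place W below N. An element lies strictly between them when it is forced above W and also forced below N.
Above W: {G, Z, K, F, Y, A, L, D}. Below N: {J, F, L}.
Intersection: {F, L} — 2.

2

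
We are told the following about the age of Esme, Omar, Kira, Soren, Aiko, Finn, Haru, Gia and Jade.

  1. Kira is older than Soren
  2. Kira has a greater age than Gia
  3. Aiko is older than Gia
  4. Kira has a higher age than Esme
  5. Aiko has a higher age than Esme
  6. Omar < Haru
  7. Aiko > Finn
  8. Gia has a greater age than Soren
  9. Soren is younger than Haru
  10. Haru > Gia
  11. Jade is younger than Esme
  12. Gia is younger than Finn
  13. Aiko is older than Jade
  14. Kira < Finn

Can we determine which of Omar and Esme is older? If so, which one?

Following every chain through Omar: above Omar we get Haru.
Esme is not reached, and no chain runs the other way from Esme to Omar.
So the given relations leave the order of Omar and Esme undetermined.

undetermined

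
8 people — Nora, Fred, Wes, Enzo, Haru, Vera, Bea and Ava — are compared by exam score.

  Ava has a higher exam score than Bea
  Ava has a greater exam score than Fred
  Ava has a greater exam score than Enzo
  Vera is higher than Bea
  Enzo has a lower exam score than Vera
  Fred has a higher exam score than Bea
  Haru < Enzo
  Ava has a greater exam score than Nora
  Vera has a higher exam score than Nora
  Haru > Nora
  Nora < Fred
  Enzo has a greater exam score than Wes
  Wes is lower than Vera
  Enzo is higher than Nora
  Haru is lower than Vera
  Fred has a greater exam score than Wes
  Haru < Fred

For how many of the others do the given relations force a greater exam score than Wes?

Directly above Wes: Fred, Enzo, Vera.
One step further: Ava (4 so far).
No other element is forced above Wes by the given relations, so the count is 4.

4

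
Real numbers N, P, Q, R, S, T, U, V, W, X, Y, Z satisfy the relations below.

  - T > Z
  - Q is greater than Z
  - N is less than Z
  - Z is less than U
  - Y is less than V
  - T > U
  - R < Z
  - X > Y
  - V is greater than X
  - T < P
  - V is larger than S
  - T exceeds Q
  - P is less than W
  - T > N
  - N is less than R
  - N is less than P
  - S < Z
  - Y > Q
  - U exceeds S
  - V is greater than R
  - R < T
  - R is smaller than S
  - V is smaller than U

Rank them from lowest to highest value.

N < R < S < Z < Q < Y < X < V < U < T < P < W

The consecutive links are each given: N < R; R < S; S < Z; Z < Q; Q < Y; Y < X; X < V; V < U; U < T; T < P; P < W.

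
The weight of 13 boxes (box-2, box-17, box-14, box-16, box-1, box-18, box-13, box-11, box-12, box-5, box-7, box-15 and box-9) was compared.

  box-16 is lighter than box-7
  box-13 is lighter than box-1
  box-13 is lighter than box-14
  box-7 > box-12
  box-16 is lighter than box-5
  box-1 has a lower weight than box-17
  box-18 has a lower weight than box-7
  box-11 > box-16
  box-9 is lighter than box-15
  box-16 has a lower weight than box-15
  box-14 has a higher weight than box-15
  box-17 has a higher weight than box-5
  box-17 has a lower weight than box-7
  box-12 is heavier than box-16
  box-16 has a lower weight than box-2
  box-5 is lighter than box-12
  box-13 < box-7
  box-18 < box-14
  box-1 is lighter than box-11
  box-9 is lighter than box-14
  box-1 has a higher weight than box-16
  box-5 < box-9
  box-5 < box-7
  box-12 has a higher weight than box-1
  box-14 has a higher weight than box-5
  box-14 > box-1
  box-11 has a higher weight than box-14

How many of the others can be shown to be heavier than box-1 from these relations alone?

Directly above box-1: box-17, box-14, box-12, box-11.
One step further: box-7 (5 so far).
No other element is forced above box-1 by the given relations, so the count is 5.

5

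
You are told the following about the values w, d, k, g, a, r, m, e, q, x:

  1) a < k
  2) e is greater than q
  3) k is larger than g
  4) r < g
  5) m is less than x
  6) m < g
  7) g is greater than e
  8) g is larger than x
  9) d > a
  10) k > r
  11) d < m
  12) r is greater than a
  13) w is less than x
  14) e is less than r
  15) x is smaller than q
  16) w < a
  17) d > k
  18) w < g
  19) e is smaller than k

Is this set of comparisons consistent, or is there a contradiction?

We have k < d stated directly, yet also d < m < x < q < e < r < g < k by chaining the others — so d < k. Contradiction.

inconsistent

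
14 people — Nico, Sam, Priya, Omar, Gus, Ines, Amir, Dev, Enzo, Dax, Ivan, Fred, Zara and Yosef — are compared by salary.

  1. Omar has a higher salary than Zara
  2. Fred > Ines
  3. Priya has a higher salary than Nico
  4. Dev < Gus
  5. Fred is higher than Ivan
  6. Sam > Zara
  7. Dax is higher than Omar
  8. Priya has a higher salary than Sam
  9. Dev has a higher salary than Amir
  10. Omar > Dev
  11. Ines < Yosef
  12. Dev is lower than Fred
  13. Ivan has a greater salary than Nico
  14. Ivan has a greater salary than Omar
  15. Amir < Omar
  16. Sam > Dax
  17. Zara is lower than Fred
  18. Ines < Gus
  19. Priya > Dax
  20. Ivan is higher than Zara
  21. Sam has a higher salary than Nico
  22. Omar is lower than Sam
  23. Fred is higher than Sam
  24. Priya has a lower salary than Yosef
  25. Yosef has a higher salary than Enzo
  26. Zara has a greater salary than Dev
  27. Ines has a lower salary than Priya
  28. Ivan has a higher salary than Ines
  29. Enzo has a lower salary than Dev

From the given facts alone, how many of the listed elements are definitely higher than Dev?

Directly above Dev: Zara, Omar, Gus, Fred.
One step further: Dax, Sam, Ivan (7 so far).
One step further: Priya (8 so far).
One step further: Yosef (9 so far).
Nothing else is reachable above Dev; 9 in all.

9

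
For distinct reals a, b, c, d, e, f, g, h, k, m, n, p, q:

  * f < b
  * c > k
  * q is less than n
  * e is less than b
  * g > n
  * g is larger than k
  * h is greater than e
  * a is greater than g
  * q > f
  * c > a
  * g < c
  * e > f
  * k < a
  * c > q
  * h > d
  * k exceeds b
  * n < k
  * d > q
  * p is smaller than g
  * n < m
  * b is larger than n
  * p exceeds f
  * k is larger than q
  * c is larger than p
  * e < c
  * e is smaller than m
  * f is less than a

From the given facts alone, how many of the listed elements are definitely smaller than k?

Directly below k: q, n, b.
One step further: f, e (5 so far).
Nothing else is reachable below k; 5 in all.

5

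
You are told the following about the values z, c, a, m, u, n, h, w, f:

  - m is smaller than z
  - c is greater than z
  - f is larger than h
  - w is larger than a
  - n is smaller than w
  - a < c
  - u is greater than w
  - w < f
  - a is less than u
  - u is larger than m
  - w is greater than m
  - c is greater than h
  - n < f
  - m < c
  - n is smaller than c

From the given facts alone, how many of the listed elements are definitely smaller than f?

5

The elements the relations force below f are n, m, a, w, h — no chain reaches any other.
That is 5.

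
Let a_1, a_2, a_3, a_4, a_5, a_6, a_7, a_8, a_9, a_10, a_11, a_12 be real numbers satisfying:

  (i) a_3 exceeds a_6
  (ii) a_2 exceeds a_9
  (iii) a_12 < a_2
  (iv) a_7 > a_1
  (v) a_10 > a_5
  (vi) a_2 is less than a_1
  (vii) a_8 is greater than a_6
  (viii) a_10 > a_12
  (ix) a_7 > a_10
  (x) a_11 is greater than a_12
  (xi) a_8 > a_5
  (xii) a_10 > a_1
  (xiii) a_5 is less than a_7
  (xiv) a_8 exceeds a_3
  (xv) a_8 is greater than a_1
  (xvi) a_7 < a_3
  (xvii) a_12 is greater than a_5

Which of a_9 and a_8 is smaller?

a_9

a_9 < a_2 and a_2 < a_1 give a_9 < a_1.
Then a_1 < a_7 extends the chain to a_7.
Then a_7 < a_3 extends the chain to a_3.
Then a_3 < a_8 extends the chain to a_8.
So a_9 < a_8; a_9 is the smaller of the two.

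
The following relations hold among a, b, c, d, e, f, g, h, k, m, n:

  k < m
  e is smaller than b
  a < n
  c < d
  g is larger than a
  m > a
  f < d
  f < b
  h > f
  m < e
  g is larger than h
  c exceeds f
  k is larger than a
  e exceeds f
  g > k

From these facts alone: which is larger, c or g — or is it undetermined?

Following every chain through c: above c we get d; below c we get f.
g is not reached, and no chain runs the other way from g to c.
So the given relations leave the order of c and g undetermined.

undetermined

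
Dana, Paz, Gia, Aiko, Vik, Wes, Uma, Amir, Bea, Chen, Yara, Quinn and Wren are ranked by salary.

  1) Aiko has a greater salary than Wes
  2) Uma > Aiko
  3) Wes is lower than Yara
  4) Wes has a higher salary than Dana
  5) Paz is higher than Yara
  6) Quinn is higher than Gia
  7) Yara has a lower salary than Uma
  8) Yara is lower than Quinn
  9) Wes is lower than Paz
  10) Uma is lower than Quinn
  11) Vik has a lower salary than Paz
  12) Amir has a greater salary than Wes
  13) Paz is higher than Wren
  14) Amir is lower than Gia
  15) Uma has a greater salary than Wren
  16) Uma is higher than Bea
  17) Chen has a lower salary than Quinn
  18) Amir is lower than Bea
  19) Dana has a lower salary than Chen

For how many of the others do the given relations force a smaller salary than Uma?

7

From Uma the given relations immediately reach Yara, Aiko, Wren, Bea.
From those, Wes, Amir — 6 in total.
From those, Dana — 7 in total.
Nothing else is reachable below Uma; 7 in all.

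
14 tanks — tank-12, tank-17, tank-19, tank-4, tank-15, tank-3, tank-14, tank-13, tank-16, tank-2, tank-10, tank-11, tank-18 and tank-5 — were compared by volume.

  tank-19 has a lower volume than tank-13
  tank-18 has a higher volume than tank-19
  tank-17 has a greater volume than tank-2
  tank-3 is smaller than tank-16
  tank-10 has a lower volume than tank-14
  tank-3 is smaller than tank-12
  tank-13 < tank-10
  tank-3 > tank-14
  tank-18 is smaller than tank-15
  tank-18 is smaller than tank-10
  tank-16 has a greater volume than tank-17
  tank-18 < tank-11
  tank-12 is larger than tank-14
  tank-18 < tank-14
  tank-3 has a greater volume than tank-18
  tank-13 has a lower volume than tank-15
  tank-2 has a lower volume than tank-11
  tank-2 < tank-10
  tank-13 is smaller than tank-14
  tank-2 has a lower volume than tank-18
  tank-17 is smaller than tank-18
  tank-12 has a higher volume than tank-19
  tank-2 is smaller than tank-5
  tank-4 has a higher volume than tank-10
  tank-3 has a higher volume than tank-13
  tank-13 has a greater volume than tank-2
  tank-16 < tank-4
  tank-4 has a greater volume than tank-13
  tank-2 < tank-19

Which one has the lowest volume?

tank-2

Chaining upward from tank-2: directly above it, tank-17, tank-19, tank-13, tank-18, tank-10, tank-5, tank-11; then tank-15, tank-14, tank-3, tank-16, tank-4, tank-12.
That covers every other element, and nothing is given below tank-2, so tank-2 is the lowest volume.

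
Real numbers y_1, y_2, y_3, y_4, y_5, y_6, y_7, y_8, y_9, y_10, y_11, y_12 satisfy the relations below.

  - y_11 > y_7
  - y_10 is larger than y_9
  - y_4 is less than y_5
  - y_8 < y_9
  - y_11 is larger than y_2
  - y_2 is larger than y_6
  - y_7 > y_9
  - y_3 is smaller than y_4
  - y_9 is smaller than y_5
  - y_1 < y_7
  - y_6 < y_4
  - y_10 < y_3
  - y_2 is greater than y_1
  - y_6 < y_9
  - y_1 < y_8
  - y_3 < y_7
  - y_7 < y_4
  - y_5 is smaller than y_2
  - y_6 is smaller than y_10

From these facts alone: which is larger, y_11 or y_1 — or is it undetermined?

y_11

Link the given pairs in sequence: y_1 < y_8; y_8 < y_9; y_9 < y_10; y_10 < y_3; y_3 < y_7; y_7 < y_4; y_4 < y_5; y_5 < y_2; y_2 < y_11.
Together: y_1 < y_8 < y_9 < y_10 < y_3 < y_7 < y_4 < y_5 < y_2 < y_11.
So y_11 is larger.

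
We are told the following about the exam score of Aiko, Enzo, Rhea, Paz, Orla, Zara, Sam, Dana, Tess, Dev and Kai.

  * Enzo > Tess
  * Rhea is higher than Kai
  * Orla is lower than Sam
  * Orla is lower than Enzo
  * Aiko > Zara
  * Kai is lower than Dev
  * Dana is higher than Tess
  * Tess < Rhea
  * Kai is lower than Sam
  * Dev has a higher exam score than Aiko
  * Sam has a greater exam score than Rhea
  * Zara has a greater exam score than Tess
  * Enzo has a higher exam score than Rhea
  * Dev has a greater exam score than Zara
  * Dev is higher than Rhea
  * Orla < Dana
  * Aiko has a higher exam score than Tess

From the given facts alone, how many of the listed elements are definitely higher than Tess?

7

From Tess the given relations immediately reach Zara, Dana, Rhea, Aiko, Enzo.
From those, Sam, Dev — 7 in total.
Nothing else is reachable above Tess; 7 in all.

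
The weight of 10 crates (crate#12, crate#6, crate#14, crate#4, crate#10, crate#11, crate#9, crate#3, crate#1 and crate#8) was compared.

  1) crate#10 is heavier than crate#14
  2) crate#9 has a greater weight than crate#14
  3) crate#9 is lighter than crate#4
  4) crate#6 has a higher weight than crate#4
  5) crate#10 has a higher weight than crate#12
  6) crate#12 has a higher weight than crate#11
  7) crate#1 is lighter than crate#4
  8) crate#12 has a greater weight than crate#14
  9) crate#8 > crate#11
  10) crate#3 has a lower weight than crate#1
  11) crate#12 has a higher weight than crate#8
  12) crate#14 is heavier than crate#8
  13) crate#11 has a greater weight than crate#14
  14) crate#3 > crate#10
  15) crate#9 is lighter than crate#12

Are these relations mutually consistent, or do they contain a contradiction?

inconsistent

Chaining the given relations yields crate#11 < crate#8 < crate#14, so crate#11 < crate#14. But one relation states crate#14 < crate#11. These cannot both hold.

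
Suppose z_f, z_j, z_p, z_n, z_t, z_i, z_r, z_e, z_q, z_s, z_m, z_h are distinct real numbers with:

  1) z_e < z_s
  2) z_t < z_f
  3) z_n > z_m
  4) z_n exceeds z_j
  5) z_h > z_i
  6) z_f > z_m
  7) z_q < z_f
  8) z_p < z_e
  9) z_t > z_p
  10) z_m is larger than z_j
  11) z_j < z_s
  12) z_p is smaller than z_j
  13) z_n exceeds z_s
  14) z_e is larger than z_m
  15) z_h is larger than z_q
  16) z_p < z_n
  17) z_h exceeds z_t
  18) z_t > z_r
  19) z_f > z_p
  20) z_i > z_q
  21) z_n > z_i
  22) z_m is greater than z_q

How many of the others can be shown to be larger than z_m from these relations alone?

From z_m the given relations immediately reach z_e, z_n, z_f.
From those, z_s — 4 in total.
Nothing else is reachable above z_m; 4 in all.

4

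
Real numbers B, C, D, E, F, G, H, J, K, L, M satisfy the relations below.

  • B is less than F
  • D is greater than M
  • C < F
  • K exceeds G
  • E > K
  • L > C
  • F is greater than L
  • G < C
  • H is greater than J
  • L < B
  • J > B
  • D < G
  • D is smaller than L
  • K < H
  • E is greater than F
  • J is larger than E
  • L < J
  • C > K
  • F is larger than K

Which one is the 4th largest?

Chaining the given pairs: M < D < G < K < C < L < B < F < E < J < H.
Counting 4 from the largest end gives F.

F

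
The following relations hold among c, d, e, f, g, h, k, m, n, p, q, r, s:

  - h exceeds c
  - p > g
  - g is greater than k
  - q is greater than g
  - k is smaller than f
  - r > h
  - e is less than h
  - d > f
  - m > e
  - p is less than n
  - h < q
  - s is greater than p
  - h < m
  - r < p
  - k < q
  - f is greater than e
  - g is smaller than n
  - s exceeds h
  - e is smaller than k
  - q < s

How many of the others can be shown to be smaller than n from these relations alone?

Directly below n: g, p.
One step further: k, r (4 so far).
One step further: e, h (6 so far).
One step further: c (7 so far).
Nothing else is reachable below n; 7 in all.

7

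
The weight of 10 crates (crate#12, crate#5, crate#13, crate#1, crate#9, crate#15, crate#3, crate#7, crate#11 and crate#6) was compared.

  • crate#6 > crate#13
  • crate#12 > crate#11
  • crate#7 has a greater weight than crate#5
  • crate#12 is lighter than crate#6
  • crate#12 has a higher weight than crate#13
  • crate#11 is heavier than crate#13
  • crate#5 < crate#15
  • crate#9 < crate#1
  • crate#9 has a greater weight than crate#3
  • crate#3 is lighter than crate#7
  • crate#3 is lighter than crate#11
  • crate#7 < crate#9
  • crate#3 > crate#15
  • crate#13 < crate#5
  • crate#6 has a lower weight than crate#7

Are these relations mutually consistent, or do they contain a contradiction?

consistent

Every relation is compatible with crate#13 < crate#5 < crate#15 < crate#3 < crate#11 < crate#12 < crate#6 < crate#7 < crate#9 < crate#1; the set is consistent.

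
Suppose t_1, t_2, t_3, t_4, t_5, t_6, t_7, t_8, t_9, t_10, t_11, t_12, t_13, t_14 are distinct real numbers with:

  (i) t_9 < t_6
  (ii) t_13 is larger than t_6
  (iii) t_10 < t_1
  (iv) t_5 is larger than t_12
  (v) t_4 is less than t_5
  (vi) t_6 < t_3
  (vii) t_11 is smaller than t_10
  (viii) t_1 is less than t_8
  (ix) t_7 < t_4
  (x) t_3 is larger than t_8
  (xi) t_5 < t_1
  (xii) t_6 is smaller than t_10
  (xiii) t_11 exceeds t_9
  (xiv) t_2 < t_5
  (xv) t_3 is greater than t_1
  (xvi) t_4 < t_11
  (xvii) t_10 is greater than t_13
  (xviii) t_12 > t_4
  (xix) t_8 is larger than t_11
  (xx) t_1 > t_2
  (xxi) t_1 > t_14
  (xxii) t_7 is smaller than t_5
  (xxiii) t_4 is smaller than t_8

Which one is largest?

t_3

Chaining downward from t_3: directly below it, t_6, t_1, t_8; then t_4, t_2, t_9, t_11, t_5, t_14, t_10; then t_7, t_12, t_13.
That covers every other element, and nothing is given above t_3, so t_3 is the largest.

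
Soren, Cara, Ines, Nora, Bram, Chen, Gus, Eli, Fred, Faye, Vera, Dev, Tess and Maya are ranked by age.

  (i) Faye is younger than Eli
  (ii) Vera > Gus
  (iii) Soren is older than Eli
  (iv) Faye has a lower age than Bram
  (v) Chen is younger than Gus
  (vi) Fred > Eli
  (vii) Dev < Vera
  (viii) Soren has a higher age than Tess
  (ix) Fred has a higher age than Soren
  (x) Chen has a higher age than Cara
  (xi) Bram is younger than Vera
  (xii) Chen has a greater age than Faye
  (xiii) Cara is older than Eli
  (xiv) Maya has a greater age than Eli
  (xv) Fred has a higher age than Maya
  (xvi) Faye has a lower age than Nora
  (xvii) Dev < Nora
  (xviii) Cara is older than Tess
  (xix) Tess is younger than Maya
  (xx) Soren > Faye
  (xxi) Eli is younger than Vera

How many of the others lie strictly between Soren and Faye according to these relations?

The relations place Faye below Soren. An element lies strictly between them when it is forced above Faye and also forced below Soren.
Above Faye: {Eli, Nora, Cara, Chen, Bram, Gus, Maya, Fred, Vera}. Below Soren: {Tess, Eli}.
Intersection: {Eli} — 1.

1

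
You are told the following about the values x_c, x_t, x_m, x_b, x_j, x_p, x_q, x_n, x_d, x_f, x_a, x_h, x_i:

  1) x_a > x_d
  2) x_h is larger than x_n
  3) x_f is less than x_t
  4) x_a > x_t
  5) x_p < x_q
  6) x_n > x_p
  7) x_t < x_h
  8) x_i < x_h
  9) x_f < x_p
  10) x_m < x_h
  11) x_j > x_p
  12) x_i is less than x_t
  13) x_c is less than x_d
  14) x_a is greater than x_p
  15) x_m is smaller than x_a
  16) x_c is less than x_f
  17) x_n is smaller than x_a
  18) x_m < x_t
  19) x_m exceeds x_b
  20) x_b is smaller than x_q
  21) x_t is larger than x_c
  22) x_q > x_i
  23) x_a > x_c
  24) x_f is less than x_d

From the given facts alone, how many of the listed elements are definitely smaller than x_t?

Directly below x_t: x_c, x_m, x_i, x_f.
One step further: x_b (5 so far).
No other element is forced below x_t by the given relations, so the count is 5.

5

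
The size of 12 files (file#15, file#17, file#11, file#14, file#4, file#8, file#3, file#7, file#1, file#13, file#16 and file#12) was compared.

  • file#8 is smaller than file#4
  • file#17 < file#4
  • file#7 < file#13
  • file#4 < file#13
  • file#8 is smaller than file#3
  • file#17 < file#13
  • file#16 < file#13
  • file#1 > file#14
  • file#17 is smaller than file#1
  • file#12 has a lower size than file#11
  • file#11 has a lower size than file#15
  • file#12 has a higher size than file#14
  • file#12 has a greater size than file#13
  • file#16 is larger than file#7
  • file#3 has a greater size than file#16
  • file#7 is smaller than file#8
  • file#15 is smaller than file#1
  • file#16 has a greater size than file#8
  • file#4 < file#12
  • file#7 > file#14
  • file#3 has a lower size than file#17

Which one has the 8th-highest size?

The consecutive relations fix a unique order: file#14 < file#7 < file#8 < file#16 < file#3 < file#17 < file#4 < file#13 < file#12 < file#11 < file#15 < file#1.
The 8th largest is file#3.

file#3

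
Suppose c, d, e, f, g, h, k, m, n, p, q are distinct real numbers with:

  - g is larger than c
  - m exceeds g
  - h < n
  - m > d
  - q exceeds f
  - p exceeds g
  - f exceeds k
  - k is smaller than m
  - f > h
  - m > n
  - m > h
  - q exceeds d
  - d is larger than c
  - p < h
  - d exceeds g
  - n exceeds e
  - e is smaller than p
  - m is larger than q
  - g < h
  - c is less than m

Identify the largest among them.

e is not greatest since e < n; c is not greatest since c < d; g is not greatest since g < h; p is not greatest since p < h; k is not greatest since k < f; h is not greatest since h < f; d is not greatest since d < m; f is not greatest since f < q; n is not greatest since n < m; q is not greatest since q < m.
Only m has nothing above it, so m is the largest.

m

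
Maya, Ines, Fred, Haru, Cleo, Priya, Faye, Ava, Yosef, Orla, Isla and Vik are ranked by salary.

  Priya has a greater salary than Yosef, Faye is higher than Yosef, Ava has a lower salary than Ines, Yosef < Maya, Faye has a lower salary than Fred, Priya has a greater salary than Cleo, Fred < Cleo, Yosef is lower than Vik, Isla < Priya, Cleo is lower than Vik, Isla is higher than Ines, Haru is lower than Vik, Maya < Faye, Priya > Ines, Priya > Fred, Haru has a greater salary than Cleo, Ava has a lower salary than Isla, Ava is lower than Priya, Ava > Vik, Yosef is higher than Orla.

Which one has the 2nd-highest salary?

Isla

Chaining the given pairs: Orla < Yosef < Maya < Faye < Fred < Cleo < Haru < Vik < Ava < Ines < Isla < Priya.
The 2nd largest is Isla.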